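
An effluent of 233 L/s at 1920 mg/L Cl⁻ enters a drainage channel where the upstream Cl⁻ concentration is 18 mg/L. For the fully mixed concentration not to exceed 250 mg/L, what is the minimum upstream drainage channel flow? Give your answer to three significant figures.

1680 L/s

Set C_mix = 250: (Q·18.00 + 233.0·1920) / (Q + 233.0) = 250
→ Q = 233.0·(1920 − 250)/(250 − 18.00) = 1677 L/s.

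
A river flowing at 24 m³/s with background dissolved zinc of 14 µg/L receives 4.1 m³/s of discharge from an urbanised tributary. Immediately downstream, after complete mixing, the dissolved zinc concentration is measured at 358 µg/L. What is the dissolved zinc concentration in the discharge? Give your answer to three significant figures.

2370 µg/L

Mass balance: 24.00·14.00 + 4.100·Cₑ = 28.10·358.0
→ Cₑ = (28.10·358.0 − 24.00·14.00) / 4.100 = 2372 µg/L.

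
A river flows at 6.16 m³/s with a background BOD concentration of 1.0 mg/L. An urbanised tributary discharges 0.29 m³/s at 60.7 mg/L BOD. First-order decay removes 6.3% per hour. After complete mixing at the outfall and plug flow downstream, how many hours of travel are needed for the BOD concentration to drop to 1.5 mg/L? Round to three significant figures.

13.8 h

Mixed concentration C = ΣQC/ΣQ = (6.160·1.000 + 0.2900·60.70) / 6.450 = 23.76/6.450 = 3.684 mg/L.
6.3%/h lost → k = −ln(1 − 0.063) = 0.06507 h⁻¹.
3.684·exp(−k·t) = 1.5 → t = ln(3.684/1.5)/k = 49710 s = 13.81 h.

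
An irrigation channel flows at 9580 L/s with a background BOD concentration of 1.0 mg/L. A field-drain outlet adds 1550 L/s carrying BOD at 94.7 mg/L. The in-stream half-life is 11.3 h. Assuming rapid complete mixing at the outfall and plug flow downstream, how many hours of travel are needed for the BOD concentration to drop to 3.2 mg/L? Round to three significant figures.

Conservation of mass: C = (9580·1.000 + 1550·94.70) / 11130 = 156400/11130 = 14.05 mg/L.
Half-life 11.3 h → k = ln 2 / 11.3 = 0.06134 h⁻¹ = 1.472 d⁻¹.
14.05·exp(−k·t) = 3.2 → t = ln(14.05/3.2)/k = 86820 s = 24.12 h.

24.1 h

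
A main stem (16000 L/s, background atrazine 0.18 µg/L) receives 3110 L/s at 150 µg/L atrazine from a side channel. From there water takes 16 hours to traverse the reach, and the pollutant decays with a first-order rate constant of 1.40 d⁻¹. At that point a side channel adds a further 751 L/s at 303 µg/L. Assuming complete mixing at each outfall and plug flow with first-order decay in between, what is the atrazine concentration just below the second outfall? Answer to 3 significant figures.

Mixed concentration C = ΣQC/ΣQ = (16000·0.1800 + 3110·150.0) / 19110 = 469400/19110 = 24.56 µg/L; combined flow 19110 L/s.
After decay, C = 24.56 × e^(−kt) = 24.56 × 0.3932 = 9.659 µg/L.
At the second outfall, C = (19110·9.659 + 751.0·303.0) / (19110 + 751.0) = 20.75 µg/L.

20.8 µg/L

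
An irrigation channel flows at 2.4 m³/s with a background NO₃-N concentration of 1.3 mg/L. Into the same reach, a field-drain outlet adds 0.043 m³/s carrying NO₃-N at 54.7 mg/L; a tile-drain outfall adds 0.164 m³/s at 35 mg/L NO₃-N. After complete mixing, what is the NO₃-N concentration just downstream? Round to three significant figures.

4.30 mg/L

Flow-weighted average: C = (2.400·1.300 + 0.04300·54.70 + 0.1640·35.00) / 2.607 = 11.21/2.607 = 4.301 mg/L.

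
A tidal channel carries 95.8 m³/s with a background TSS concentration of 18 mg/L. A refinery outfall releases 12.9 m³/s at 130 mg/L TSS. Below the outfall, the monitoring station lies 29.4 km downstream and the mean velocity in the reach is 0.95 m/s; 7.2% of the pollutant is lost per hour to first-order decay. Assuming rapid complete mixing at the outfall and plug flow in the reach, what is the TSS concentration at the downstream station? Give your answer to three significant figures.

16.5 mg/L

Flow-weighted average: C = (95.80·18.00 + 12.90·130.0) / 108.7 = 3401/108.7 = 31.29 mg/L.
Travel time t = 29.4·1000 / 0.95 = 30950 s = 8.596 h.
7.2%/h lost → k = −ln(1 − 0.072) = 0.07472 h⁻¹.
After decay, C = 31.29 × e^(−kt) = 31.29 × 0.5260 = 16.46 mg/L.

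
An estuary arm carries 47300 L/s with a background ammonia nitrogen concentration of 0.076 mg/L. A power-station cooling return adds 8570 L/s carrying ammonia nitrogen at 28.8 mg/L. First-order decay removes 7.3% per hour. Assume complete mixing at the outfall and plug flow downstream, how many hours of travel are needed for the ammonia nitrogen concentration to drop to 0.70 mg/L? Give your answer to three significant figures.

24.5 h

Conservation of mass: C = (47300·0.07600 + 8570·28.80) / 55870 = 250400/55870 = 4.482 mg/L.
7.3%/h lost → k = −ln(1 − 0.073) = 0.07580 h⁻¹.
4.482·exp(−k·t) = 0.70 → t = ln(4.482/0.70)/k = 88180 s = 24.49 h.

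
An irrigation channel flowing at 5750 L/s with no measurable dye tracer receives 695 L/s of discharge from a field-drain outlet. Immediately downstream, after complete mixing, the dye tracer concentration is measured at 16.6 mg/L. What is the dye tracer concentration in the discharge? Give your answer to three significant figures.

Mass balance: 5750·0 + 695.0·Cₑ = 6445·16.60
→ Cₑ = (6445·16.60 − 5750·0) / 695.0 = 153.9 mg/L.

154 mg/L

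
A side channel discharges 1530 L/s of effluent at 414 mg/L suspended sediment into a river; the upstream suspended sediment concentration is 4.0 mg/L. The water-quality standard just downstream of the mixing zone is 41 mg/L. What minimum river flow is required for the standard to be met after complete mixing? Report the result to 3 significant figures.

15400 L/s

Set C_mix = 41: (Q·4.000 + 1530·414.0) / (Q + 1530) = 41
→ Q = 1530·(414.0 − 41)/(41 − 4.000) = 15420 L/s.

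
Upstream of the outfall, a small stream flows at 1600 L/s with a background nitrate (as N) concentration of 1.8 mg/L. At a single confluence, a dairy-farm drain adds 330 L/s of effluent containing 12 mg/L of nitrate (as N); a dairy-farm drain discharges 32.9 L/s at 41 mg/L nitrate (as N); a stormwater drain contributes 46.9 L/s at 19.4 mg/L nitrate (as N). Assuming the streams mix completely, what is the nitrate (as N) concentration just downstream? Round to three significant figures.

4.53 mg/L

After mixing, C = (1600·1.800 + 330.0·12.00 + 32.90·41.00 + 46.90·19.40) / 2010 = 9099/2010 = 4.527 mg/L.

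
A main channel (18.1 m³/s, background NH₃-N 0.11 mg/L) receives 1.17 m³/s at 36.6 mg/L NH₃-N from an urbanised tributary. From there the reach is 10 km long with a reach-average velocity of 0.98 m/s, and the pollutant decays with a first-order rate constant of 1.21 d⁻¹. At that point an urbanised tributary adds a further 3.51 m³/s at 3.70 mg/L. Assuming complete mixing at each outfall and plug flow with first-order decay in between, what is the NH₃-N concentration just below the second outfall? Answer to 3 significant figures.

Mass balance: C = (18.10·0.1100 + 1.170·36.60) / 19.27 = 44.81/19.27 = 2.326 mg/L; combined flow 19.27 m³/s.
Travel time t = 10·1000 / 0.98 = 10200 s = 2.834 h.
Decay over the reach: 2.326·exp(−kt) = 2.326·0.8668 = 2.016 mg/L.
Second outfall: C = (19.27·2.016 + 3.510·3.700)/22.78 = 2.275 mg/L.

2.28 mg/L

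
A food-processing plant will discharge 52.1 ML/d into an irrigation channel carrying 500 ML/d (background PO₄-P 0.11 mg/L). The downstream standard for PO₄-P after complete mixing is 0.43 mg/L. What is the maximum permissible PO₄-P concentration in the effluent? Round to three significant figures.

At the limit, (Qr·Cr + Qe·Cₑ)/(Qr + Qe) = 0.43:
Cₑ = (552.1·0.43 − 500.0·0.1100) / 52.10 = 3.501 mg/L.

3.50 mg/L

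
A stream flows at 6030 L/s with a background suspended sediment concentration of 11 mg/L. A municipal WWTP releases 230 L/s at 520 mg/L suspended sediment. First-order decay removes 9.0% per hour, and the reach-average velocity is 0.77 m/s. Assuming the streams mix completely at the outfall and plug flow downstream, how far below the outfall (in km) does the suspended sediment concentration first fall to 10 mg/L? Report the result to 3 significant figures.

32.0 km

After mixing, C = (6030·11.00 + 230.0·520.0) / 6260 = 185900/6260 = 29.70 mg/L.
9.0%/h lost → k = −ln(1 − 0.09) = 0.09431 h⁻¹.
Set 29.70·exp(−k·t) = 10 → t = ln(29.70/10)/k = 41550 s = 11.54 h.
Distance = v·t = 0.77·41550 = 32000 m = 32.00 km.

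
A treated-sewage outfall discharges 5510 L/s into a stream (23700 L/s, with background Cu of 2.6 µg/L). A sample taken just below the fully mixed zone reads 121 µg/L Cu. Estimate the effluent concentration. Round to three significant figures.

630 µg/L

Mass balance: 23700·2.600 + 5510·Cₑ = 29210·121.0
→ Cₑ = (29210·121.0 − 23700·2.600) / 5510 = 630.3 µg/L.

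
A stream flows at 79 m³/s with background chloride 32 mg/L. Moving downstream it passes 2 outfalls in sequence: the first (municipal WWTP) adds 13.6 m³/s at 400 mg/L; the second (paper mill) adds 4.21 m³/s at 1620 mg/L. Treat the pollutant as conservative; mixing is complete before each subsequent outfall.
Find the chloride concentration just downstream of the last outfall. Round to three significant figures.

153 mg/L

Below outfall 1: Q → 92.60 m³/s, C = (79.00·32.00 + 13.60·400.0)/92.60 = 86.05 mg/L.
Below outfall 2: Q → 96.81 m³/s, C = (92.60·86.05 + 4.210·1620)/96.81 = 152.8 mg/L.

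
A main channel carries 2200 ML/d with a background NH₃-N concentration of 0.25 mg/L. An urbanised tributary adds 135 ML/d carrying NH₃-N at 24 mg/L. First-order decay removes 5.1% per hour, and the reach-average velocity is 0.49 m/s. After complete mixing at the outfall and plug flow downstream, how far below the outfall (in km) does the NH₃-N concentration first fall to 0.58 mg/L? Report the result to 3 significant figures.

34.7 km

Mixed concentration C = ΣQC/ΣQ = (2200·0.2500 + 135.0·24.00) / 2335 = 3790/2335 = 1.623 mg/L.
5.1%/h lost → k = −ln(1 − 0.051) = 0.05235 h⁻¹.
Set 1.623·exp(−k·t) = 0.58 → t = ln(1.623/0.58)/k = 70770 s = 19.66 h.
Distance = v·t = 0.49·70770 = 34680 m = 34.68 km.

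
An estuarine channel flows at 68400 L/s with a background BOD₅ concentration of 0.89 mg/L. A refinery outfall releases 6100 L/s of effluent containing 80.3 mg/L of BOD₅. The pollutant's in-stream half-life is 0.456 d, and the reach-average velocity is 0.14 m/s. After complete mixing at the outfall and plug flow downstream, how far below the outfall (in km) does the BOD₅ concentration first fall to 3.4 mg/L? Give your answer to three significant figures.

After mixing, C = (68400·0.8900 + 6100·80.30) / 74500 = 550700/74500 = 7.392 mg/L.
Half-life 0.456 d → k = ln 2 / 0.456 = 1.520 d⁻¹.
Set 7.392·exp(−k·t) = 3.4 → t = ln(7.392/3.4)/k = 44140 s = 12.26 h.
Distance = v·t = 0.14·44140 = 6180 m = 6.180 km.

6.18 km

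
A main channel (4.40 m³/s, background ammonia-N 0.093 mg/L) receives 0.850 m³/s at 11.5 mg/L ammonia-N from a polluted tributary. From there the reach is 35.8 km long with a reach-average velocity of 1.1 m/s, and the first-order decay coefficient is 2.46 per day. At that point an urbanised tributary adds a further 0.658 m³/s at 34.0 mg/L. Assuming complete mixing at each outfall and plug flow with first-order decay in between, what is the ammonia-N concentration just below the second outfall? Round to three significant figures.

4.47 mg/L

After mixing, C = (4.400·0.09300 + 0.8500·11.50) / 5.250 = 10.18/5.250 = 1.940 mg/L; combined flow 5.250 m³/s.
Travel time t = 35.8·1000 / 1.1 = 32550 s = 9.040 h.
First-order decay: C = 1.940·exp(−k·t) = 1.940·0.3959 = 0.7679 mg/L.
Second outfall: C = (5.250·0.7679 + 0.6580·34.00)/5.908 = 4.469 mg/L.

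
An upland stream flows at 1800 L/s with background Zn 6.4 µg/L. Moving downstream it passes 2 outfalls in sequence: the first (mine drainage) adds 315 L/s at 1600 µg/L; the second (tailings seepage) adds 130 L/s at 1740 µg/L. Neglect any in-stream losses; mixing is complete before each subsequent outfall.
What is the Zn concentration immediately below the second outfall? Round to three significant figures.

330 µg/L

Below outfall 1: Q → 2115 L/s, C = (1800·6.400 + 315.0·1600)/2115 = 243.7 µg/L.
Below outfall 2: Q → 2245 L/s, C = (2115·243.7 + 130.0·1740)/2245 = 330.4 µg/L.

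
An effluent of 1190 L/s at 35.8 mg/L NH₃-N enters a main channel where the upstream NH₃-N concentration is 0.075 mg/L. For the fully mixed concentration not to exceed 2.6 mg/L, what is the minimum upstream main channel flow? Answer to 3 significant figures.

Set C_mix = 2.6: (Q·0.07500 + 1190·35.80) / (Q + 1190) = 2.6
→ Q = 1190·(35.80 − 2.6)/(2.6 − 0.07500) = 15650 L/s.

15600 L/s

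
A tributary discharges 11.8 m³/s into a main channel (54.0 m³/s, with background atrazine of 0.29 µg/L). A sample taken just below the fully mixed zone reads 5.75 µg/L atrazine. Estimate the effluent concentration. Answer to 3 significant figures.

30.7 µg/L

Mass balance: 54.00·0.2900 + 11.80·Cₑ = 65.80·5.750
→ Cₑ = (65.80·5.750 − 54.00·0.2900) / 11.80 = 30.74 µg/L.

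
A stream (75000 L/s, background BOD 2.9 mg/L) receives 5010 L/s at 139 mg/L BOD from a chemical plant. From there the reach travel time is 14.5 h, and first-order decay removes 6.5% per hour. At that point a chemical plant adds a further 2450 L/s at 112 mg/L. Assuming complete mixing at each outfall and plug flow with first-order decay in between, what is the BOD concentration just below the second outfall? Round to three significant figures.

7.51 mg/L

Conservation of mass: C = (75000·2.900 + 5010·139.0) / 80010 = 913900/80010 = 11.42 mg/L; combined flow 80010 L/s.
6.5%/h lost → k = −ln(1 − 0.065) = 0.06721 h⁻¹.
Decay over the reach: 11.42·exp(−kt) = 11.42·0.3774 = 4.310 mg/L.
At the second outfall, C = (80010·4.310 + 2450·112.0) / (80010 + 2450) = 7.510 mg/L.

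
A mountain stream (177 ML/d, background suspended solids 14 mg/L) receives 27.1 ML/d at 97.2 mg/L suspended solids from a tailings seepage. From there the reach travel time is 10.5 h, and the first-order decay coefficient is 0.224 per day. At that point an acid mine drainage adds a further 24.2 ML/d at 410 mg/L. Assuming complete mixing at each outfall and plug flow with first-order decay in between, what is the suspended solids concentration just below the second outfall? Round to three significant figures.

After mixing, C = (177.0·14.00 + 27.10·97.20) / 204.1 = 5112/204.1 = 25.05 mg/L; combined flow 204.1 ML/d.
After decay, C = 25.05 × e^(−kt) = 25.05 × 0.9066 = 22.71 mg/L.
At the second outfall, C = (204.1·22.71 + 24.20·410.0) / (204.1 + 24.20) = 63.76 mg/L.

63.8 mg/L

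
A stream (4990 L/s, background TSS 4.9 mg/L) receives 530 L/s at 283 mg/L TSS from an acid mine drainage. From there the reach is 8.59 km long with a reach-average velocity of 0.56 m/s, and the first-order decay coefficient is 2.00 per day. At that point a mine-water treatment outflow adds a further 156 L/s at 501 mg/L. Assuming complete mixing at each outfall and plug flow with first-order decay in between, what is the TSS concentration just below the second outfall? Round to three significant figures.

After mixing, C = (4990·4.900 + 530.0·283.0) / 5520 = 174400/5520 = 31.60 mg/L; combined flow 5520 L/s.
Travel time t = 8.59·1000 / 0.56 = 15340 s = 4.261 h.
Applying C = C₀e^(−kt): 31.60 × 0.7011 = 22.16 mg/L.
At the second outfall, C = (5520·22.16 + 156.0·501.0) / (5520 + 156.0) = 35.32 mg/L.

35.3 mg/L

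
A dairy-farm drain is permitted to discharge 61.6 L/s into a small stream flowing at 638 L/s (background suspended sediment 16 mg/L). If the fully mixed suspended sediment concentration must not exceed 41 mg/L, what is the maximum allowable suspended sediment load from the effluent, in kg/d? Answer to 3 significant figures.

1600 kg/d

Mass balance at the limit: 638.0·16.00 + 61.60·Cₑ = 699.6·41 → Cₑ = 299.9 mg/L.
61.60 L/s = 0.06160 m³/s. Load = 0.06160 m³/s × 299.9 g/m³ × 86 400 s/d = 1596 kg/d.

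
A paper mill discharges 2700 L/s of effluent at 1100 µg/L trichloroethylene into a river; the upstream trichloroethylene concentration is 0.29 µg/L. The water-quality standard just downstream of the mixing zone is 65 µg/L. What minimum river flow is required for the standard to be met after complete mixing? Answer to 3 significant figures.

Set C_mix = 65: (Q·0.2900 + 2700·1100) / (Q + 2700) = 65
→ Q = 2700·(1100 − 65)/(65 − 0.2900) = 43180 L/s.

43200 L/s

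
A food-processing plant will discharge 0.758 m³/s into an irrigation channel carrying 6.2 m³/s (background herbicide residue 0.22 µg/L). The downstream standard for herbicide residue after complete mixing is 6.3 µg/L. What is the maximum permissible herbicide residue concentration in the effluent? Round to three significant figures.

56.0 µg/L

At the limit, (Qr·Cr + Qe·Cₑ)/(Qr + Qe) = 6.3:
Cₑ = (6.958·6.3 − 6.200·0.2200) / 0.7580 = 56.03 µg/L.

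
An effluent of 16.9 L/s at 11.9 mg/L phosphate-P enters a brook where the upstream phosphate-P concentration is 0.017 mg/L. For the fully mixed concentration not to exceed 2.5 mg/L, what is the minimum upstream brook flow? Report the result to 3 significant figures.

64.0 L/s

Set C_mix = 2.5: (Q·0.01700 + 16.90·11.90) / (Q + 16.90) = 2.5
→ Q = 16.90·(11.90 − 2.5)/(2.5 − 0.01700) = 63.98 L/s.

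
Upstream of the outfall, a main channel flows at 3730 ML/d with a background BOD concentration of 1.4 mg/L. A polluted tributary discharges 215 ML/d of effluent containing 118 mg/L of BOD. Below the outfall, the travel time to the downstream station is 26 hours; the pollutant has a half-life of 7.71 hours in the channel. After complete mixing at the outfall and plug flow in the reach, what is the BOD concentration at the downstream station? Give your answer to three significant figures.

0.749 mg/L

After mixing, C = (3730·1.400 + 215.0·118.0) / 3945 = 30590/3945 = 7.755 mg/L.
Half-life 7.71 h → k = ln 2 / 7.71 = 0.08990 h⁻¹ = 2.158 d⁻¹.
First-order decay: C = 7.755·exp(−k·t) = 7.755·0.09657 = 0.7489 mg/L.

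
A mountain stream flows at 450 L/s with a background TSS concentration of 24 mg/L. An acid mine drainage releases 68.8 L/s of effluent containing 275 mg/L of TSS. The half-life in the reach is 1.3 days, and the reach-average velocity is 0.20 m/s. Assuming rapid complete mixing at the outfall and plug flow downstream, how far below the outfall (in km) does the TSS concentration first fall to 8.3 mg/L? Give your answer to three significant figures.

62.6 km

Mass balance: C = (450.0·24.00 + 68.80·275.0) / 518.8 = 29720/518.8 = 57.29 mg/L.
Half-life 1.3 d → k = ln 2 / 1.3 = 0.5332 d⁻¹.
Set 57.29·exp(−k·t) = 8.3 → t = ln(57.29/8.3)/k = 313000 s = 86.95 h.
Distance = v·t = 0.20·313000 = 62610 m = 62.61 km.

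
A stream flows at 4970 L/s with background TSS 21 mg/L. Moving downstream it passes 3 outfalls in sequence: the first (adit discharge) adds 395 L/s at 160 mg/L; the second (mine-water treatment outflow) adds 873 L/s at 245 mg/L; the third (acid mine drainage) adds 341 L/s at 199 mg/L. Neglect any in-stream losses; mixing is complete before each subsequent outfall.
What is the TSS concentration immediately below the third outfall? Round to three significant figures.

Outfall 1: combined Q = 5365 L/s; C = (4970·21.00 + 395.0·160.0)/5365 = 31.23 mg/L.
Outfall 2: combined Q = 6238 L/s; C = (5365·31.23 + 873.0·245.0)/6238 = 61.15 mg/L.
Outfall 3: combined Q = 6579 L/s; C = (6238·61.15 + 341.0·199.0)/6579 = 68.30 mg/L.

68.3 mg/L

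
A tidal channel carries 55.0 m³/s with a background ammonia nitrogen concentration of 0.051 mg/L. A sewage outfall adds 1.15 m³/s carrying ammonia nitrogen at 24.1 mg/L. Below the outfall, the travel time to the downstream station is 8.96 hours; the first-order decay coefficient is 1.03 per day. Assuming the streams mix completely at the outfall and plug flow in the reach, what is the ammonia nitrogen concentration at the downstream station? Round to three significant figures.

After mixing, C = (55.00·0.05100 + 1.150·24.10) / 56.15 = 30.52/56.15 = 0.5435 mg/L.
After decay, C = 0.5435 × e^(−kt) = 0.5435 × 0.6808 = 0.3700 mg/L.

0.370 mg/L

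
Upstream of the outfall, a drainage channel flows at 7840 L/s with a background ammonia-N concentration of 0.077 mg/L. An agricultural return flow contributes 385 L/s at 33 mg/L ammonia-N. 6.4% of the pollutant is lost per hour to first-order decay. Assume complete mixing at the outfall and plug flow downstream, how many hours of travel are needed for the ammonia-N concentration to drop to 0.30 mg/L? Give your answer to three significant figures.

25.5 h

After mixing, C = (7840·0.07700 + 385.0·33.00) / 8225 = 13310/8225 = 1.618 mg/L.
6.4%/h lost → k = −ln(1 − 0.064) = 0.06614 h⁻¹.
1.618·exp(−k·t) = 0.30 → t = ln(1.618/0.30)/k = 91730 s = 25.48 h.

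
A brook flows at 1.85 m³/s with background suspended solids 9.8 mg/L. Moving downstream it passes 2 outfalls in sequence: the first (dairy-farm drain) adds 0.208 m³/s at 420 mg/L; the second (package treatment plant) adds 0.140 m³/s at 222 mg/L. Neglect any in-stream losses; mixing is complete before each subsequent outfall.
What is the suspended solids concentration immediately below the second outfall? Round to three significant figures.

After outfall 1: Q = 1.850 + 0.2080 = 2.058 m³/s; C = (1.850·9.800 + 0.2080·420.0)/2.058 = 51.26 mg/L.
After outfall 2: Q = 2.058 + 0.1400 = 2.198 m³/s; C = (2.058·51.26 + 0.1400·222.0)/2.198 = 62.13 mg/L.

62.1 mg/L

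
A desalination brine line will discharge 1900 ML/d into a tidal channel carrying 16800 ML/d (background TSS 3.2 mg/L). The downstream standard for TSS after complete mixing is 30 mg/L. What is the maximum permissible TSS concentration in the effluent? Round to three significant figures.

At the limit, (Qr·Cr + Qe·Cₑ)/(Qr + Qe) = 30:
Cₑ = (18700·30 − 16800·3.200) / 1900 = 267.0 mg/L.

267 mg/L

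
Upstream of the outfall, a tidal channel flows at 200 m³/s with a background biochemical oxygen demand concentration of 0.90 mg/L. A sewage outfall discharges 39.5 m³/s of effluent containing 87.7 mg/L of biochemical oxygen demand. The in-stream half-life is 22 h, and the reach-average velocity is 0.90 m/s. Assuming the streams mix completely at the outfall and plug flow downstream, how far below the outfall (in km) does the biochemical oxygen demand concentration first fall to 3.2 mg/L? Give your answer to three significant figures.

Mass balance: C = (200.0·0.9000 + 39.50·87.70) / 239.5 = 3644/239.5 = 15.22 mg/L.
Half-life 22 h → k = ln 2 / 22 = 0.03151 h⁻¹ = 0.7562 d⁻¹.
Set 15.22·exp(−k·t) = 3.2 → t = ln(15.22/3.2)/k = 178200 s = 49.49 h.
Distance = v·t = 0.90·178200 = 160300 m = 160.3 km.

160 km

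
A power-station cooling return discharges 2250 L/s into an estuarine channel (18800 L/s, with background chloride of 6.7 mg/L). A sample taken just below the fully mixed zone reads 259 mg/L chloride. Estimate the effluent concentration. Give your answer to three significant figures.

2370 mg/L

Mass balance: 18800·6.700 + 2250·Cₑ = 21050·259.0
→ Cₑ = (21050·259.0 − 18800·6.700) / 2250 = 2367 mg/L.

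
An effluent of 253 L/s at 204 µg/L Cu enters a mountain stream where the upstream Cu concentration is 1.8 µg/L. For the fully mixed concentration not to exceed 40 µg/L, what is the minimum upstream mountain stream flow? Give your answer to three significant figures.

Set C_mix = 40: (Q·1.800 + 253.0·204.0) / (Q + 253.0) = 40
→ Q = 253.0·(204.0 − 40)/(40 − 1.800) = 1086 L/s.

1090 L/s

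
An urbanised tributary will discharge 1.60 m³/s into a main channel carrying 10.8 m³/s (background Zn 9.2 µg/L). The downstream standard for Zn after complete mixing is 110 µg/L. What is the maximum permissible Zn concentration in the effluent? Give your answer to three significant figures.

790 µg/L

At the limit, (Qr·Cr + Qe·Cₑ)/(Qr + Qe) = 110:
Cₑ = (12.40·110 − 10.80·9.200) / 1.600 = 790.4 µg/L.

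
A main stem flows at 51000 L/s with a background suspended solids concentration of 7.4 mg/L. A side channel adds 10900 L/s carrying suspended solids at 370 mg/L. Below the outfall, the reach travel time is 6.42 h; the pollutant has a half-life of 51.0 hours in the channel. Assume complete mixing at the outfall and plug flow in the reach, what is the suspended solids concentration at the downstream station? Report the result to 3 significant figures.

65.3 mg/L

After mixing, C = (51000·7.400 + 10900·370.0) / 61900 = 4410000/61900 = 71.25 mg/L.
Half-life 51.0 h → k = ln 2 / 51.0 = 0.01359 h⁻¹ = 0.3262 d⁻¹.
Applying C = C₀e^(−kt): 71.25 × 0.9164 = 65.30 mg/L.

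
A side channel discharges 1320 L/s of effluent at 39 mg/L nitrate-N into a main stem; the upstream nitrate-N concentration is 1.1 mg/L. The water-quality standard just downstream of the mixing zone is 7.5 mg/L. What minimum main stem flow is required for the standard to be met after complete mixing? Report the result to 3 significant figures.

Set C_mix = 7.5: (Q·1.100 + 1320·39.00) / (Q + 1320) = 7.5
→ Q = 1320·(39.00 − 7.5)/(7.5 − 1.100) = 6497 L/s.

6500 L/s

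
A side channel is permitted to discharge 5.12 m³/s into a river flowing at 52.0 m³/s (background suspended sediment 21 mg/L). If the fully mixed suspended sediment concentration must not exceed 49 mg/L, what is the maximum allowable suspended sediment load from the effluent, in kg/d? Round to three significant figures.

147000 kg/d

Mass balance at the limit: 52.00·21.00 + 5.120·Cₑ = 57.12·49 → Cₑ = 333.4 mg/L.
Load = 5.120 m³/s × 333.4 g/m³ × 86 400 s/d = 147500 kg/d.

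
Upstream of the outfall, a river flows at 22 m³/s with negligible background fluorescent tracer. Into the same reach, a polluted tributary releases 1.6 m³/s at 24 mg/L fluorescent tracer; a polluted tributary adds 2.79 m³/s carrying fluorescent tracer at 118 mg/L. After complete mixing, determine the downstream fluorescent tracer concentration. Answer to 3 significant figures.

13.9 mg/L

Conservation of mass: C = (22.00·0 + 1.600·24.00 + 2.790·118.0) / 26.39 = 367.6/26.39 = 13.93 mg/L.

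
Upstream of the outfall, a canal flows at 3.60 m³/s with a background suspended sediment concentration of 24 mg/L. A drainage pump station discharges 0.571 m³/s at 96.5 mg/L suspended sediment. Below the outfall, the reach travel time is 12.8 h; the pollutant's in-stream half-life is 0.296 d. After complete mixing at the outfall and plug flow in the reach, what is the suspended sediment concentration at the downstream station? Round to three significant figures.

9.73 mg/L

Mass balance: C = (3.600·24.00 + 0.5710·96.50) / 4.171 = 141.5/4.171 = 33.93 mg/L.
Half-life 0.296 d → k = ln 2 / 0.296 = 2.342 d⁻¹.
First-order decay: C = 33.93·exp(−k·t) = 33.93·0.2868 = 9.730 mg/L.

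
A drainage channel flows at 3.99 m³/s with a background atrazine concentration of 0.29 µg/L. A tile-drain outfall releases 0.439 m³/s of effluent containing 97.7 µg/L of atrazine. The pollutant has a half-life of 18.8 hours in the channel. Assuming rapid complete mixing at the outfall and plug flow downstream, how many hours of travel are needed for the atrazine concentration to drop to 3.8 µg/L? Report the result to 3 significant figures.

Mass balance: C = (3.990·0.2900 + 0.4390·97.70) / 4.429 = 44.05/4.429 = 9.945 µg/L.
Half-life 18.8 h → k = ln 2 / 18.8 = 0.03687 h⁻¹ = 0.8849 d⁻¹.
9.945·exp(−k·t) = 3.8 → t = ln(9.945/3.8)/k = 93940 s = 26.09 h.

26.1 h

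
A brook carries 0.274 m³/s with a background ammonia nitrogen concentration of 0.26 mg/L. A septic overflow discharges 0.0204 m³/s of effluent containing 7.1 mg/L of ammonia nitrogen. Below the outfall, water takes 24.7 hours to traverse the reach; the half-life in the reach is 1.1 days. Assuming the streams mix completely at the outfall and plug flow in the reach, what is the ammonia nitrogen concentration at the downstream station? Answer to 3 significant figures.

Mass balance: C = (0.2740·0.2600 + 0.02040·7.100) / 0.2944 = 0.2161/0.2944 = 0.7340 mg/L.
Half-life 1.1 d → k = ln 2 / 1.1 = 0.6301 d⁻¹.
Decay over the reach: 0.7340·exp(−kt) = 0.7340·0.5228 = 0.3837 mg/L.

0.384 mg/L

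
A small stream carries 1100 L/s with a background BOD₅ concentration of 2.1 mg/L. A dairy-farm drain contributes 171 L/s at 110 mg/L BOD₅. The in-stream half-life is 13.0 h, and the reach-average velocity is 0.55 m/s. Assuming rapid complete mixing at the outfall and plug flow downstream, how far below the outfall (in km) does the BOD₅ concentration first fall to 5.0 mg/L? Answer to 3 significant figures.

44.6 km

Mixed concentration C = ΣQC/ΣQ = (1100·2.100 + 171.0·110.0) / 1271 = 21120/1271 = 16.62 mg/L.
Half-life 13.0 h → k = ln 2 / 13.0 = 0.05332 h⁻¹ = 1.280 d⁻¹.
Set 16.62·exp(−k·t) = 5.0 → t = ln(16.62/5.0)/k = 81090 s = 22.52 h.
Distance = v·t = 0.55·81090 = 44600 m = 44.60 km.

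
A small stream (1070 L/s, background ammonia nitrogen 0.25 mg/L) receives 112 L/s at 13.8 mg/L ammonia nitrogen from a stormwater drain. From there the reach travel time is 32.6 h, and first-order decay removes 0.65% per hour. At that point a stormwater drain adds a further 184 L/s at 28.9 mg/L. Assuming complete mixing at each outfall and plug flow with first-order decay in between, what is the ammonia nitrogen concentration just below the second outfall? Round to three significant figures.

Flow-weighted average: C = (1070·0.2500 + 112.0·13.80) / 1182 = 1813/1182 = 1.534 mg/L; combined flow 1182 L/s.
0.65%/h lost → k = −ln(1 − 0.0065) = 0.006521 h⁻¹.
Applying C = C₀e^(−kt): 1.534 × 0.8085 = 1.240 mg/L.
Second outfall: C = (1182·1.240 + 184.0·28.90)/1366 = 4.966 mg/L.

4.97 mg/L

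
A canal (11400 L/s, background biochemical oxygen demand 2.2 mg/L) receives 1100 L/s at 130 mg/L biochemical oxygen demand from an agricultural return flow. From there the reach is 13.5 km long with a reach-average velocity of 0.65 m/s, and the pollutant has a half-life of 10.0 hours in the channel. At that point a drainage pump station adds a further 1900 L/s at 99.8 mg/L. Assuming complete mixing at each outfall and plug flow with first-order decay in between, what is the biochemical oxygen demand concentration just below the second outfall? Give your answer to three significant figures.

21.0 mg/L

Mixed concentration C = ΣQC/ΣQ = (11400·2.200 + 1100·130.0) / 12500 = 168100/12500 = 13.45 mg/L; combined flow 12500 L/s.
Travel time t = 13.5·1000 / 0.65 = 20770 s = 5.769 h.
Half-life 10.0 h → k = ln 2 / 10.0 = 0.06931 h⁻¹ = 1.664 d⁻¹.
First-order decay: C = 13.45·exp(−k·t) = 13.45·0.6704 = 9.014 mg/L.
At the second outfall, C = (12500·9.014 + 1900·99.80) / (12500 + 1900) = 20.99 mg/L.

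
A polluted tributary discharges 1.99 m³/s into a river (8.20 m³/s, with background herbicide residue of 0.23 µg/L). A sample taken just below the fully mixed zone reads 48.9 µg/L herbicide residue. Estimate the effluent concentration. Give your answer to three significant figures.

Mass balance: 8.200·0.2300 + 1.990·Cₑ = 10.19·48.90
→ Cₑ = (10.19·48.90 − 8.200·0.2300) / 1.990 = 249.4 µg/L.

249 µg/L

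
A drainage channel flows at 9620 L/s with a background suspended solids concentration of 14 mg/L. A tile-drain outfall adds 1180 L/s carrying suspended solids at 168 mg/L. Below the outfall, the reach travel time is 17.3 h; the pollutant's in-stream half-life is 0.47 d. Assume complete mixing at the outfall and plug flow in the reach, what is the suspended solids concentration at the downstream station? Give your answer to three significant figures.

10.6 mg/L

Mixed concentration C = ΣQC/ΣQ = (9620·14.00 + 1180·168.0) / 10800 = 332900/10800 = 30.83 mg/L.
Half-life 0.47 d → k = ln 2 / 0.47 = 1.475 d⁻¹.
Applying C = C₀e^(−kt): 30.83 × 0.3454 = 10.65 mg/L.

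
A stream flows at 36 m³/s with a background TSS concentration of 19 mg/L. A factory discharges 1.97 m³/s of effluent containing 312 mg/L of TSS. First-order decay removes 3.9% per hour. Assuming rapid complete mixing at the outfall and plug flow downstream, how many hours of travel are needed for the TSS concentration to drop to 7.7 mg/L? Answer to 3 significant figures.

Flow-weighted average: C = (36.00·19.00 + 1.970·312.0) / 37.97 = 1299/37.97 = 34.20 mg/L.
3.9%/h lost → k = −ln(1 − 0.039) = 0.03978 h⁻¹.
34.20·exp(−k·t) = 7.7 → t = ln(34.20/7.7)/k = 134900 s = 37.48 h.

37.5 h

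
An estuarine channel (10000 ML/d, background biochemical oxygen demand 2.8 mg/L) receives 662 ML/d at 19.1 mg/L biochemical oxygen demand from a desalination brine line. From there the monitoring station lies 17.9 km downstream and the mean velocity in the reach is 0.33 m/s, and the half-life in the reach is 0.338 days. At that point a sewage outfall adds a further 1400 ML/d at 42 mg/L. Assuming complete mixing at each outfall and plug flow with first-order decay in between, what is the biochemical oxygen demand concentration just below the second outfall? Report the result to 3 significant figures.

5.80 mg/L

Conservation of mass: C = (10000·2.800 + 662.0·19.10) / 10660 = 40640/10660 = 3.812 mg/L; combined flow 10660 ML/d.
Travel time t = 17.9·1000 / 0.33 = 54240 s = 15.07 h.
Half-life 0.338 d → k = ln 2 / 0.338 = 2.051 d⁻¹.
Decay over the reach: 3.812·exp(−kt) = 3.812·0.2760 = 1.052 mg/L.
At the second outfall, C = (10660·1.052 + 1400·42.00) / (10660 + 1400) = 5.805 mg/L.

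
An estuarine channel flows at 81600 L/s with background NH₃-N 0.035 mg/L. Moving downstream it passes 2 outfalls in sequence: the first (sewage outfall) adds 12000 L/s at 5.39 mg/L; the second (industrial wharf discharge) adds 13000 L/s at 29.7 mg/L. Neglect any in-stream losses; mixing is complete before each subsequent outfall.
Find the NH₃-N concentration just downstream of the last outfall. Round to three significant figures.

Outfall 1: combined Q = 93600 L/s; C = (81600·0.03500 + 12000·5.390)/93600 = 0.7215 mg/L.
Outfall 2: combined Q = 106600 L/s; C = (93600·0.7215 + 13000·29.70)/106600 = 4.255 mg/L.

4.26 mg/L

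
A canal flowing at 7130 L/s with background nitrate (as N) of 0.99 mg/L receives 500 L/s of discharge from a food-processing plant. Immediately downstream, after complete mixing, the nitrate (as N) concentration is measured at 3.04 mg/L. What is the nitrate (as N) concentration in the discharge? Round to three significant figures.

Mass balance: 7130·0.9900 + 500.0·Cₑ = 7630·3.040
→ Cₑ = (7630·3.040 − 7130·0.9900) / 500.0 = 32.27 mg/L.

32.3 mg/L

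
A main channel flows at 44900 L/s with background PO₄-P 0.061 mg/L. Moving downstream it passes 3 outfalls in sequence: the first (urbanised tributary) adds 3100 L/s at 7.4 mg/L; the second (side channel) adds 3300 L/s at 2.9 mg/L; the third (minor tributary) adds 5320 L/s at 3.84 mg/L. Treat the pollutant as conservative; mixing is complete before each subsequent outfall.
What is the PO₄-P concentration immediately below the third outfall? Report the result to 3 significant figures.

Below outfall 1: Q → 48000 L/s, C = (44900·0.06100 + 3100·7.400)/48000 = 0.5350 mg/L.
Below outfall 2: Q → 51300 L/s, C = (48000·0.5350 + 3300·2.900)/51300 = 0.6871 mg/L.
Below outfall 3: Q → 56620 L/s, C = (51300·0.6871 + 5320·3.840)/56620 = 0.9834 mg/L.

0.983 mg/L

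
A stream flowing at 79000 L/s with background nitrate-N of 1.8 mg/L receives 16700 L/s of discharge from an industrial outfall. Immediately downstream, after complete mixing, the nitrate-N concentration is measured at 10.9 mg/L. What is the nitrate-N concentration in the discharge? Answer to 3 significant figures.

Mass balance: 79000·1.800 + 16700·Cₑ = 95700·10.90
→ Cₑ = (95700·10.90 − 79000·1.800) / 16700 = 53.95 mg/L.

53.9 mg/L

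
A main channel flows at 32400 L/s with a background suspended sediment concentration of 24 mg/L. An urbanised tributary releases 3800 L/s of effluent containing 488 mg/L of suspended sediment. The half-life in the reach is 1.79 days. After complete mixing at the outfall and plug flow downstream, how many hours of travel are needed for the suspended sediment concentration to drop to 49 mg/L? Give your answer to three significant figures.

24.5 h

After mixing, C = (32400·24.00 + 3800·488.0) / 36200 = 2632000/36200 = 72.71 mg/L.
Half-life 1.79 d → k = ln 2 / 1.79 = 0.3872 d⁻¹.
72.71·exp(−k·t) = 49 → t = ln(72.71/49)/k = 88050 s = 24.46 h.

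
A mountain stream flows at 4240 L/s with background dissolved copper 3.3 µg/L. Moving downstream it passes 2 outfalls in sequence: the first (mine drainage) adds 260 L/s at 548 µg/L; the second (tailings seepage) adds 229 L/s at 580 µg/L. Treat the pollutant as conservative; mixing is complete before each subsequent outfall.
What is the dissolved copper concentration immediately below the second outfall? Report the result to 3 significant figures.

61.2 µg/L

Below outfall 1: Q → 4500 L/s, C = (4240·3.300 + 260.0·548.0)/4500 = 34.77 µg/L.
Below outfall 2: Q → 4729 L/s, C = (4500·34.77 + 229.0·580.0)/4729 = 61.17 µg/L.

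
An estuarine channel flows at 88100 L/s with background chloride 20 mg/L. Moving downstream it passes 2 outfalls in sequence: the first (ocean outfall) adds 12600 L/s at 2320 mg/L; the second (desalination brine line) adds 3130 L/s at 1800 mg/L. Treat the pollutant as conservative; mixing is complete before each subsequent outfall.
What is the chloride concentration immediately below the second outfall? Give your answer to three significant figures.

Below outfall 1: Q → 100700 L/s, C = (88100·20.00 + 12600·2320)/100700 = 307.8 mg/L.
Below outfall 2: Q → 103800 L/s, C = (100700·307.8 + 3130·1800)/103800 = 352.8 mg/L.

353 mg/L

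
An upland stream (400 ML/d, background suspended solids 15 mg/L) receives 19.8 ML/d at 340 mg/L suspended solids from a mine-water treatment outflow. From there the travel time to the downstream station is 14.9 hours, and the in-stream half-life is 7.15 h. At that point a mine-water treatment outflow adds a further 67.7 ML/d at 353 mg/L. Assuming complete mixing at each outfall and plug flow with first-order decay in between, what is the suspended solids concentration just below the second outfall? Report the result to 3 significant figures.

Mass balance: C = (400.0·15.00 + 19.80·340.0) / 419.8 = 12730/419.8 = 30.33 mg/L; combined flow 419.8 ML/d.
Half-life 7.15 h → k = ln 2 / 7.15 = 0.09694 h⁻¹ = 2.327 d⁻¹.
After decay, C = 30.33 × e^(−kt) = 30.33 × 0.2359 = 7.154 mg/L.
At the second outfall, C = (419.8·7.154 + 67.70·353.0) / (419.8 + 67.70) = 55.18 mg/L.

55.2 mg/L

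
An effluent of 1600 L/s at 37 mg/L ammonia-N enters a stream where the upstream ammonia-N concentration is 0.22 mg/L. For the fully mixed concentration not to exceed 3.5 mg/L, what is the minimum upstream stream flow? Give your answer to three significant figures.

Set C_mix = 3.5: (Q·0.2200 + 1600·37.00) / (Q + 1600) = 3.5
→ Q = 1600·(37.00 − 3.5)/(3.5 − 0.2200) = 16340 L/s.

16300 L/s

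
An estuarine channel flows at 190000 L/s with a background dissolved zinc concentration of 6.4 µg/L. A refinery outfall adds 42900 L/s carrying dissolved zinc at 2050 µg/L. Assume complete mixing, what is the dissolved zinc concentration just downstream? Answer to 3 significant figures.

383 µg/L

Conservation of mass: C = (190000·6.400 + 42900·2050) / 232900 = 89160000/232900 = 382.8 µg/L.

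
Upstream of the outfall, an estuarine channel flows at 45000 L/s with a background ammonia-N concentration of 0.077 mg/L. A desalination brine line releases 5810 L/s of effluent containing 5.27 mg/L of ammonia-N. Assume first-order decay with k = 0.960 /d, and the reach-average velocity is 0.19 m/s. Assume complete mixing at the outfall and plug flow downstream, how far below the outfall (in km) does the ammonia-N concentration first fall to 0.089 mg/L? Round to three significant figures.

After mixing, C = (45000·0.07700 + 5810·5.270) / 50810 = 34080/50810 = 0.6708 mg/L.
Set 0.6708·exp(−k·t) = 0.089 → t = ln(0.6708/0.089)/k = 181800 s = 50.50 h.
Distance = v·t = 0.19·181800 = 34540 m = 34.54 km.

34.5 km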